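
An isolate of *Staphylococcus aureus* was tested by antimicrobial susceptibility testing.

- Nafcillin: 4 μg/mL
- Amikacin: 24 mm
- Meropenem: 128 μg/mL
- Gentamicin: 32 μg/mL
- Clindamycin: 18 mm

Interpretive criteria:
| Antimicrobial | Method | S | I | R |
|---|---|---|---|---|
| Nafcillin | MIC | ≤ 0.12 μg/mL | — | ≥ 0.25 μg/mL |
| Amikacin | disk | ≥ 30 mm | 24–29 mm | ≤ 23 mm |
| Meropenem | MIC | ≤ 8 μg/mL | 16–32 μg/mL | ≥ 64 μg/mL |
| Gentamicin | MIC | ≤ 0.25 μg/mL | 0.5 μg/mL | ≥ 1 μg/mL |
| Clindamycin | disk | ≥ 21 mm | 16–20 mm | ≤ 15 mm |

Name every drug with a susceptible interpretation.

none

Nafcillin (4 μg/mL) ≥ 0.25 μg/mL ⇒ R
Amikacin (24 mm) in 24–29 mm ⇒ intermediate
Meropenem: 128 μg/mL is ≥ 64 μg/mL → resistant
Gentamicin: 32 μg/mL is ≥ 1 μg/mL ⇒ Resistant
Clindamycin (18 mm) in 16–20 mm → Intermediate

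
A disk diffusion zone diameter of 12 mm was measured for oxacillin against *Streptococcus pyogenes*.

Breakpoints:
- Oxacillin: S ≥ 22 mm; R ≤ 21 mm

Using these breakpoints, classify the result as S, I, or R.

Resistant

Oxacillin: 12 mm is ≤ 21 mm — resistant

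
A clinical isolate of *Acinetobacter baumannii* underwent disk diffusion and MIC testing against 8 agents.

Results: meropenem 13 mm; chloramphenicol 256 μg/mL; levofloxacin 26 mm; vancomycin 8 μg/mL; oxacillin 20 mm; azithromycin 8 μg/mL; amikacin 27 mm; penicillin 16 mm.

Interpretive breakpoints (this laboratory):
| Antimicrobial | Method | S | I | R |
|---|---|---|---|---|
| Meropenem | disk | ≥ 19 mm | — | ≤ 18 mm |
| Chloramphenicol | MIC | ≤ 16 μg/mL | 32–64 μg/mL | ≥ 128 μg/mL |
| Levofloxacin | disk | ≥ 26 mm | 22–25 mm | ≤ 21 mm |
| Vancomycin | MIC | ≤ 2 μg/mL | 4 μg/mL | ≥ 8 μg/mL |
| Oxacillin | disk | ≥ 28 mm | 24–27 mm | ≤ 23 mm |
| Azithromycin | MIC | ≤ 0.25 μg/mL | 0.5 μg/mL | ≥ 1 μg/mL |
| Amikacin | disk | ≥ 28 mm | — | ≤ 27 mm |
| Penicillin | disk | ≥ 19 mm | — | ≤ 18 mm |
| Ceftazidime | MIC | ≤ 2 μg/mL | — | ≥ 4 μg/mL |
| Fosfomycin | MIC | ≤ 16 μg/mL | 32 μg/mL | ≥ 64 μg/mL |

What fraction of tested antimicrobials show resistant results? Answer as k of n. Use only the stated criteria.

Meropenem: 13 mm is ≤ 18 mm ⇒ resistant
Chloramphenicol 256 μg/mL: ≥ 128 μg/mL — R
Levofloxacin: 26 mm is ≥ 26 mm — susceptible
Vancomycin 8 μg/mL: ≥ 8 μg/mL ⇒ resistant
Oxacillin 20 mm: ≤ 23 mm — resistant
Azithromycin: 8 μg/mL is ≥ 1 μg/mL — resistant
Amikacin 27 mm: ≤ 27 mm ⇒ Resistant
Penicillin 16 mm: ≤ 18 mm ⇒ R
Resistant: 7/8

7 of 8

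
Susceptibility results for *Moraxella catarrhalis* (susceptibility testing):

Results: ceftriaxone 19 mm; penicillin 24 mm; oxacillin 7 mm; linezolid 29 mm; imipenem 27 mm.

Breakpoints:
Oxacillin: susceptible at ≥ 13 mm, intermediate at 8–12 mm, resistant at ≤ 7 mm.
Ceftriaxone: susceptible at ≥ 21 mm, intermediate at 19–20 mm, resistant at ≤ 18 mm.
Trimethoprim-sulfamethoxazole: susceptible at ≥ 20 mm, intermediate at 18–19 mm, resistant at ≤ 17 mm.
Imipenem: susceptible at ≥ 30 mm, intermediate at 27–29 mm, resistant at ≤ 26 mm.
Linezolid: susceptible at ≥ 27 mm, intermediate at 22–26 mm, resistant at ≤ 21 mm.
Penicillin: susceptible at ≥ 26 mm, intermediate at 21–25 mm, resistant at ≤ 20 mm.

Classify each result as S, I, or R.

I, I, R, S, I

Ceftriaxone 19 mm: in 19–20 mm — intermediate
Penicillin (24 mm) in 21–25 mm — intermediate
Oxacillin 7 mm: ≤ 7 mm — R
Linezolid: 29 mm is ≥ 27 mm ⇒ Susceptible
Imipenem (27 mm) in 27–29 mm ⇒ Intermediate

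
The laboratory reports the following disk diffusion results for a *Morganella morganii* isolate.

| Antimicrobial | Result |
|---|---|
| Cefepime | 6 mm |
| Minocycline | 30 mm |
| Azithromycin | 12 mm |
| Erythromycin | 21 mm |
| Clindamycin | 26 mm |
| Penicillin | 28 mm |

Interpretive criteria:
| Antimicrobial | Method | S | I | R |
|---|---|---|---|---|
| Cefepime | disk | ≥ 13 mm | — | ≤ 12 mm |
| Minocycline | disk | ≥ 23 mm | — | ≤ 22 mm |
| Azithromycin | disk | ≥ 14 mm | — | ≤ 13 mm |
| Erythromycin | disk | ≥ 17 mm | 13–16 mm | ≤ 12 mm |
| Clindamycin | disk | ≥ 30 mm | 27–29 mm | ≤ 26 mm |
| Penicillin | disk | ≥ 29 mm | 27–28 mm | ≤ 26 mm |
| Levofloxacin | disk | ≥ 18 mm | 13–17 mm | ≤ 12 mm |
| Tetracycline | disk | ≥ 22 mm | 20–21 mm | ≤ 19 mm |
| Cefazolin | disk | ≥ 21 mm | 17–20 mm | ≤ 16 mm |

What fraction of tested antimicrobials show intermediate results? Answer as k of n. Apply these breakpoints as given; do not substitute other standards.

Cefepime (6 mm) ≤ 12 mm ⇒ Resistant
Minocycline 30 mm: ≥ 23 mm → Susceptible
Azithromycin (12 mm) ≤ 13 mm — Resistant
Erythromycin 21 mm: ≥ 17 mm → S
Clindamycin (26 mm) ≤ 26 mm ⇒ R
Penicillin: 28 mm is in 27–28 mm — intermediate
Intermediate: 1/6

1 of 6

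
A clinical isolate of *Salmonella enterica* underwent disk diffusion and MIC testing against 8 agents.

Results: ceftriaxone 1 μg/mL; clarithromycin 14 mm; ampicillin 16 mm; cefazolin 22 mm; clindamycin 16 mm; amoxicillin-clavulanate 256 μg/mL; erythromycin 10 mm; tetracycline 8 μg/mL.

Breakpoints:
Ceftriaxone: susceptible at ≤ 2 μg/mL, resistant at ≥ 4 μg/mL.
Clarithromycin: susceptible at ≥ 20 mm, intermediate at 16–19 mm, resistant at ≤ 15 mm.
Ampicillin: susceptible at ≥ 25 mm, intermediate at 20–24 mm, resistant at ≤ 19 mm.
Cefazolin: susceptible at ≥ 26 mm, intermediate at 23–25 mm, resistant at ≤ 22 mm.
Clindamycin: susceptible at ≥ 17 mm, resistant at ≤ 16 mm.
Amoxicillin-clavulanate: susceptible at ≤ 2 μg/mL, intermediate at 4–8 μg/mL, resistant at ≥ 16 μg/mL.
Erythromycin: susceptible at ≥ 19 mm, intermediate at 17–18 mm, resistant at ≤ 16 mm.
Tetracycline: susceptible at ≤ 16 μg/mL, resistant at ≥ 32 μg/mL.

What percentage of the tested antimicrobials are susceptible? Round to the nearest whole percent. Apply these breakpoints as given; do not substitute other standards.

25%

Ceftriaxone (1 μg/mL) ≤ 2 μg/mL ⇒ Susceptible
Clarithromycin: 14 mm is ≤ 15 mm — R
Ampicillin (16 mm) ≤ 19 mm → resistant
Cefazolin (22 mm) ≤ 22 mm — resistant
Clindamycin (16 mm) ≤ 16 mm — resistant
Amoxicillin-clavulanate: 256 μg/mL is ≥ 16 μg/mL → R
Erythromycin 10 mm: ≤ 16 mm — resistant
Tetracycline (8 μg/mL) ≤ 16 μg/mL — S
Susceptible: 2/8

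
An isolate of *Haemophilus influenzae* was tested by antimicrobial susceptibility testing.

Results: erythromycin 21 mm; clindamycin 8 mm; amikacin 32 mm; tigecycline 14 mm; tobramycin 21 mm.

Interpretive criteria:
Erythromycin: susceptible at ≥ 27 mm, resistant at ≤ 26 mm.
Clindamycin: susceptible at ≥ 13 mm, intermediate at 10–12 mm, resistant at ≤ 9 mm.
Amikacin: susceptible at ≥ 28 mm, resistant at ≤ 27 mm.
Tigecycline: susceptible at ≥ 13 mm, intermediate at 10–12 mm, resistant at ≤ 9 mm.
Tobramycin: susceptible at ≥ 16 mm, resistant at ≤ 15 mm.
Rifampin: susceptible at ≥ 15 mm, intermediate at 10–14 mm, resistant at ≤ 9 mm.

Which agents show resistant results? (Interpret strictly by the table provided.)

erythromycin, clindamycin

Erythromycin (21 mm) ≤ 26 mm ⇒ R
Clindamycin: 8 mm is ≤ 9 mm ⇒ R
Amikacin (32 mm) ≥ 28 mm — susceptible
Tigecycline: 14 mm is ≥ 13 mm ⇒ susceptible
Tobramycin 21 mm: ≥ 16 mm → S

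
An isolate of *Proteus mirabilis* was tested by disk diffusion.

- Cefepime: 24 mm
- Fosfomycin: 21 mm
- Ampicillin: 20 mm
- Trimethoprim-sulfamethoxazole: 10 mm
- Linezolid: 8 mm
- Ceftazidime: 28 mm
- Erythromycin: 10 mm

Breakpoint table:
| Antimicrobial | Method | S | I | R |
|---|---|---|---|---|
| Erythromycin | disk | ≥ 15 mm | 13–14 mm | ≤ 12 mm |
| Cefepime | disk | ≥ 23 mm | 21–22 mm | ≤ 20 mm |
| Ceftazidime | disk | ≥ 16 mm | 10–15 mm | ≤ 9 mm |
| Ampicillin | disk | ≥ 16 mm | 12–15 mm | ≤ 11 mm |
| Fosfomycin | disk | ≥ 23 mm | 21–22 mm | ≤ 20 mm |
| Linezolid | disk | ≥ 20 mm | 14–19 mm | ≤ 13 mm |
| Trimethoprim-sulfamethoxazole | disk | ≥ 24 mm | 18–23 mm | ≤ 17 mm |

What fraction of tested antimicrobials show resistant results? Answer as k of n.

Cefepime: 24 mm is ≥ 23 mm ⇒ S
Fosfomycin (21 mm) in 21–22 mm ⇒ intermediate
Ampicillin: 20 mm is ≥ 16 mm → susceptible
Trimethoprim-sulfamethoxazole 10 mm: ≤ 17 mm → resistant
Linezolid: 8 mm is ≤ 13 mm — Resistant
Ceftazidime 28 mm: ≥ 16 mm ⇒ Susceptible
Erythromycin: 10 mm is ≤ 12 mm → R
Resistant: 3/7

3 of 7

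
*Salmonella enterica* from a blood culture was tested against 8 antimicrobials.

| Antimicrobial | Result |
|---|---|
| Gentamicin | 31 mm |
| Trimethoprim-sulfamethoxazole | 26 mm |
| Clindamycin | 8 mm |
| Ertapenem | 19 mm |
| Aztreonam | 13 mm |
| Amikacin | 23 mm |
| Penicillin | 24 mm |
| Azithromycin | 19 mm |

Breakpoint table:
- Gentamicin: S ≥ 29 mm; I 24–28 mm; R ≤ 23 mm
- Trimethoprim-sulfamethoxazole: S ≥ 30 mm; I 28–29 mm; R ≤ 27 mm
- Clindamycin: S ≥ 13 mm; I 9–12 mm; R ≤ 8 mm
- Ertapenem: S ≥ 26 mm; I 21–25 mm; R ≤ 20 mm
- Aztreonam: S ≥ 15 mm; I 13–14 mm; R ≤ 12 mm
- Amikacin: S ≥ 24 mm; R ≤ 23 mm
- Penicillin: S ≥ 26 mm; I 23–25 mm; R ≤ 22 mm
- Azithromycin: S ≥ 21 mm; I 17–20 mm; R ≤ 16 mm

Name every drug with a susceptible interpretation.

gentamicin

Gentamicin: 31 mm is ≥ 29 mm — Susceptible
Trimethoprim-sulfamethoxazole: 26 mm is ≤ 27 mm → R
Clindamycin: 8 mm is ≤ 8 mm — R
Ertapenem 19 mm: ≤ 20 mm → resistant
Aztreonam (13 mm) in 13–14 mm — intermediate
Amikacin (23 mm) ≤ 23 mm ⇒ Resistant
Penicillin: 24 mm is in 23–25 mm ⇒ intermediate
Azithromycin 19 mm: in 17–20 mm → Intermediate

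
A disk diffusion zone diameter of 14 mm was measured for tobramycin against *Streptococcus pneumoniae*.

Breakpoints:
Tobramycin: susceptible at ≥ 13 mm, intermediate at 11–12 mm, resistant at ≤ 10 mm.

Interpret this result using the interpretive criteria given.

Susceptible

Tobramycin (14 mm) ≥ 13 mm ⇒ susceptible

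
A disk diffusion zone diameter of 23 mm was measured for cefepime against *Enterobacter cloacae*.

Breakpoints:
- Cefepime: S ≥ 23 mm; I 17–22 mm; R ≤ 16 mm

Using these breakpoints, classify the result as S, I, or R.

Susceptible

Cefepime 23 mm: ≥ 23 mm — susceptible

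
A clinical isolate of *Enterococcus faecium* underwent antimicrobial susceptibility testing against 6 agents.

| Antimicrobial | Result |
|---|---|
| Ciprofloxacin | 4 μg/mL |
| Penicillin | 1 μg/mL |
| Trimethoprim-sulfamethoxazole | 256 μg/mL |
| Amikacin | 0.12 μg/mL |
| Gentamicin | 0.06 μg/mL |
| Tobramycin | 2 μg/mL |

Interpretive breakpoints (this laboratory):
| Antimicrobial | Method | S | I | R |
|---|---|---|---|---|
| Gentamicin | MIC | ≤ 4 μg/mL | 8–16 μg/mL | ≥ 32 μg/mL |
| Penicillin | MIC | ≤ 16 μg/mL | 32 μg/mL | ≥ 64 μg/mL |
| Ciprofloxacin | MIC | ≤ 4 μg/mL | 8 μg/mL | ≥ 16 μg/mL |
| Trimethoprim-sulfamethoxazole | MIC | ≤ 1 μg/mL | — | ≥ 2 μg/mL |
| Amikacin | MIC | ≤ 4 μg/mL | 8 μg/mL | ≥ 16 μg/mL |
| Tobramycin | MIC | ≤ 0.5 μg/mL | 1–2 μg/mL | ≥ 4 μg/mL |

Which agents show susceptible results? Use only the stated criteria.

ciprofloxacin, penicillin, amikacin, gentamicin

Ciprofloxacin 4 μg/mL: ≤ 4 μg/mL → S
Penicillin 1 μg/mL: ≤ 16 μg/mL ⇒ S
Trimethoprim-sulfamethoxazole 256 μg/mL: ≥ 2 μg/mL ⇒ resistant
Amikacin (0.12 μg/mL) ≤ 4 μg/mL — Susceptible
Gentamicin: 0.06 μg/mL is ≤ 4 μg/mL → S
Tobramycin (2 μg/mL) in 1–2 μg/mL — I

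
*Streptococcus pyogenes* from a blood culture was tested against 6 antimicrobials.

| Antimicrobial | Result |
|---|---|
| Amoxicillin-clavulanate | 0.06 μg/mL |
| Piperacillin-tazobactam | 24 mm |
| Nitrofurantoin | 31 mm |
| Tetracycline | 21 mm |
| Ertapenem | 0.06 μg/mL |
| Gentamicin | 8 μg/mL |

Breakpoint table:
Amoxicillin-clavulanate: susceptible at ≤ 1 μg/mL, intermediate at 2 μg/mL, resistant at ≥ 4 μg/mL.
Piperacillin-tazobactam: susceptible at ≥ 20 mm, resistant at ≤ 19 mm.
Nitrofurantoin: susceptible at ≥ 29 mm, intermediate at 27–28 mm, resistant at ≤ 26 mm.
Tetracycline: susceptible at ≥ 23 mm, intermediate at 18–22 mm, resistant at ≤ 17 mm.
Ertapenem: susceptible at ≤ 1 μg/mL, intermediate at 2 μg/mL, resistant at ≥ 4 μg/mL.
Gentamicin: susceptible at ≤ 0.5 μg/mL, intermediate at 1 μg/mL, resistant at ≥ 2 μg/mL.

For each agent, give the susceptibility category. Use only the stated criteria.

Amoxicillin-clavulanate (0.06 μg/mL) ≤ 1 μg/mL ⇒ S
Piperacillin-tazobactam: 24 mm is ≥ 20 mm → susceptible
Nitrofurantoin: 31 mm is ≥ 29 mm → S
Tetracycline (21 mm) in 18–22 mm — intermediate
Ertapenem (0.06 μg/mL) ≤ 1 μg/mL ⇒ Susceptible
Gentamicin 8 μg/mL: ≥ 2 μg/mL ⇒ R

S, S, S, I, S, R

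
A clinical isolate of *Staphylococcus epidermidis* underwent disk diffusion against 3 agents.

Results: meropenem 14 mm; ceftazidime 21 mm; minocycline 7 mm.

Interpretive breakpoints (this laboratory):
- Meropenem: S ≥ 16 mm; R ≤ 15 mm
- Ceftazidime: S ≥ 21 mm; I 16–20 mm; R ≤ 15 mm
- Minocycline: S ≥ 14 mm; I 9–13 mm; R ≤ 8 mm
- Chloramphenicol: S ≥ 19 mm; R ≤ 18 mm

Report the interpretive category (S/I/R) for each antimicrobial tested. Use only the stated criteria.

R, S, R

Meropenem 14 mm: ≤ 15 mm — Resistant
Ceftazidime 21 mm: ≥ 21 mm — Susceptible
Minocycline (7 mm) ≤ 8 mm ⇒ R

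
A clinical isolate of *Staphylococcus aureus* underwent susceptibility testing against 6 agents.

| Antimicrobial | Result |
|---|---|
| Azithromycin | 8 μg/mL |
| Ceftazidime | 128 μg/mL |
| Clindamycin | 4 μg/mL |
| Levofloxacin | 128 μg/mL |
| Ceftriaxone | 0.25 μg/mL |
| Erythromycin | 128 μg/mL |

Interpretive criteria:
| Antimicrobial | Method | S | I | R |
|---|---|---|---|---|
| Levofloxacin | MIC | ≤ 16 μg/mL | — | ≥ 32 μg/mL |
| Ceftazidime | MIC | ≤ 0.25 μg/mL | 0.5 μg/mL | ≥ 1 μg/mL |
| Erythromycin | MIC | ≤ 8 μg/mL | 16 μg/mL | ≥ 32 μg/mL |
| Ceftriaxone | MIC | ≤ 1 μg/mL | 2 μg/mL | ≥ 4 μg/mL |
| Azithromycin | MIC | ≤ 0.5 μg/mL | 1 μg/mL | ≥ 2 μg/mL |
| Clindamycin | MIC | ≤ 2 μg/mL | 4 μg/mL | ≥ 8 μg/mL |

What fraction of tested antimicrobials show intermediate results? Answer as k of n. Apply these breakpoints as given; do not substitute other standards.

Azithromycin 8 μg/mL: ≥ 2 μg/mL — resistant
Ceftazidime (128 μg/mL) ≥ 1 μg/mL → R
Clindamycin (4 μg/mL) = 4 μg/mL ⇒ Intermediate
Levofloxacin (128 μg/mL) ≥ 32 μg/mL ⇒ R
Ceftriaxone: 0.25 μg/mL is ≤ 1 μg/mL ⇒ susceptible
Erythromycin: 128 μg/mL is ≥ 32 μg/mL — R
Intermediate: 1/6

1 of 6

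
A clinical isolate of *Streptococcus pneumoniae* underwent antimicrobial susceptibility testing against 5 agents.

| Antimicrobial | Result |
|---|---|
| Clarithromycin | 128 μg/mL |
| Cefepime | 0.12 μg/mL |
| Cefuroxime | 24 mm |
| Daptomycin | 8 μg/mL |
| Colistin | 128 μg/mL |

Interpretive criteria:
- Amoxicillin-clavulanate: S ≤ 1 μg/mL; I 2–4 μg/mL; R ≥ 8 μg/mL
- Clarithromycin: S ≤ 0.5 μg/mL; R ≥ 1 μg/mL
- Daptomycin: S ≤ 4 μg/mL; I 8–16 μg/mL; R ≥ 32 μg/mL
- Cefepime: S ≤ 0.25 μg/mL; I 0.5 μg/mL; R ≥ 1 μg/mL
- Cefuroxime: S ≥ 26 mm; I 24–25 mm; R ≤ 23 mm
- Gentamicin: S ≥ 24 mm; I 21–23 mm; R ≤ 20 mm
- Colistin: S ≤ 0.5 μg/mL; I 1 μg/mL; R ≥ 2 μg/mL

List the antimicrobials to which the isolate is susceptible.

cefepime

Clarithromycin: 128 μg/mL is ≥ 1 μg/mL ⇒ resistant
Cefepime 0.12 μg/mL: ≤ 0.25 μg/mL — S
Cefuroxime (24 mm) in 24–25 mm ⇒ I
Daptomycin: 8 μg/mL is in 8–16 μg/mL → intermediate
Colistin: 128 μg/mL is ≥ 2 μg/mL → resistant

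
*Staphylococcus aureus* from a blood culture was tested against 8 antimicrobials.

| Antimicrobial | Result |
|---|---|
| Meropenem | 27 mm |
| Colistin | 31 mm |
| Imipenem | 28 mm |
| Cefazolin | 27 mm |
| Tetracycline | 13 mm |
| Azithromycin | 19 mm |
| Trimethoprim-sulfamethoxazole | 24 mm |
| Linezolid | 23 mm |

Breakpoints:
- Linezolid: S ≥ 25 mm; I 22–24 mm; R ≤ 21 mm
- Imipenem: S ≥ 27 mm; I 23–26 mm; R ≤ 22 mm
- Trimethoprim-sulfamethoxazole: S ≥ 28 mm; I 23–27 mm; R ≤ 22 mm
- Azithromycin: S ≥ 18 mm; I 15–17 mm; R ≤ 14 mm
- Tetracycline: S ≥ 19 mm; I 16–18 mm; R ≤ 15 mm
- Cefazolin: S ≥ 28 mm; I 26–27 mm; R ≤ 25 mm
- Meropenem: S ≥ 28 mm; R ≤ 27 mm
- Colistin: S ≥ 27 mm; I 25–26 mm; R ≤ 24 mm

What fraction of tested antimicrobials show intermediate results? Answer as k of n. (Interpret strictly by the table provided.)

Meropenem: 27 mm is ≤ 27 mm ⇒ Resistant
Colistin: 31 mm is ≥ 27 mm → Susceptible
Imipenem (28 mm) ≥ 27 mm — susceptible
Cefazolin: 27 mm is in 26–27 mm — Intermediate
Tetracycline: 13 mm is ≤ 15 mm → Resistant
Azithromycin: 19 mm is ≥ 18 mm — S
Trimethoprim-sulfamethoxazole: 24 mm is in 23–27 mm → intermediate
Linezolid (23 mm) in 22–24 mm → I
Intermediate: 3/8

3 of 8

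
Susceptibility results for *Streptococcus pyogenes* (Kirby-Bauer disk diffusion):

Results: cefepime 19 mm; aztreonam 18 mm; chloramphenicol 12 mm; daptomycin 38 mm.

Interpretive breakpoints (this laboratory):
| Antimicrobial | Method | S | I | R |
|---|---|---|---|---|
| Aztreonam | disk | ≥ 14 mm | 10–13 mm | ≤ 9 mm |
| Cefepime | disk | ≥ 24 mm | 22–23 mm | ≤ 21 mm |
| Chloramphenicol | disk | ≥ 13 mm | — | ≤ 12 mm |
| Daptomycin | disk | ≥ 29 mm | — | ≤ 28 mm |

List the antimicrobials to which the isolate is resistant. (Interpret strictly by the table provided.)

cefepime, chloramphenicol

Cefepime (19 mm) ≤ 21 mm ⇒ R
Aztreonam (18 mm) ≥ 14 mm → Susceptible
Chloramphenicol (12 mm) ≤ 12 mm ⇒ R
Daptomycin (38 mm) ≥ 29 mm — S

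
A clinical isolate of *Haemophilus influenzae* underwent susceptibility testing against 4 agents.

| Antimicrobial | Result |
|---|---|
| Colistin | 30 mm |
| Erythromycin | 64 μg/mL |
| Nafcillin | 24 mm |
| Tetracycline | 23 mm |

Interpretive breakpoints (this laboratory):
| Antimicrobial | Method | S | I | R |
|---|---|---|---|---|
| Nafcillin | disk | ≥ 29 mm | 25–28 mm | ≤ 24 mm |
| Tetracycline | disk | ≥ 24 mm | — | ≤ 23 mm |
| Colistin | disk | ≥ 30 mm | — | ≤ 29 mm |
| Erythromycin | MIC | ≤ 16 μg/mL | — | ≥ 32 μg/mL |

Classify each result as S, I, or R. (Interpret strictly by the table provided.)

Colistin 30 mm: ≥ 30 mm — susceptible
Erythromycin (64 μg/mL) ≥ 32 μg/mL — R
Nafcillin (24 mm) ≤ 24 mm ⇒ R
Tetracycline: 23 mm is ≤ 23 mm → resistant

S, R, R, R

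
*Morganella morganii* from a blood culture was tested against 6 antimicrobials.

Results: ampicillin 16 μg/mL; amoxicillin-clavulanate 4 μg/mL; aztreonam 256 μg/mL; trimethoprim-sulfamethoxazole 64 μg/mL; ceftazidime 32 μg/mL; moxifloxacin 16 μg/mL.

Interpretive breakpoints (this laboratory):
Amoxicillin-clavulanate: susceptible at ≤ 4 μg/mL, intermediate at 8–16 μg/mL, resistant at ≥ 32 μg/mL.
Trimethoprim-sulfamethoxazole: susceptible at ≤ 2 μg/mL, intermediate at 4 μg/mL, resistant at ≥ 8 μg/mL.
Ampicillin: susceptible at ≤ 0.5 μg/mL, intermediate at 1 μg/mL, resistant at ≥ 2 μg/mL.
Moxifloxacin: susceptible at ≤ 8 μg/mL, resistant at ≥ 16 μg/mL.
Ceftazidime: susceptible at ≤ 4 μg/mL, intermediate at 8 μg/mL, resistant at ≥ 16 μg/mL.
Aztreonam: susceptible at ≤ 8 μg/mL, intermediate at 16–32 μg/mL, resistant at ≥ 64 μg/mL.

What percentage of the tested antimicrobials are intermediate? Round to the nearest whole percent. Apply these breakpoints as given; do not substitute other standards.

Ampicillin: 16 μg/mL is ≥ 2 μg/mL — Resistant
Amoxicillin-clavulanate (4 μg/mL) ≤ 4 μg/mL → Susceptible
Aztreonam (256 μg/mL) ≥ 64 μg/mL — resistant
Trimethoprim-sulfamethoxazole: 64 μg/mL is ≥ 8 μg/mL ⇒ R
Ceftazidime 32 μg/mL: ≥ 16 μg/mL — Resistant
Moxifloxacin (16 μg/mL) ≥ 16 μg/mL ⇒ R
Intermediate: 0/6

0%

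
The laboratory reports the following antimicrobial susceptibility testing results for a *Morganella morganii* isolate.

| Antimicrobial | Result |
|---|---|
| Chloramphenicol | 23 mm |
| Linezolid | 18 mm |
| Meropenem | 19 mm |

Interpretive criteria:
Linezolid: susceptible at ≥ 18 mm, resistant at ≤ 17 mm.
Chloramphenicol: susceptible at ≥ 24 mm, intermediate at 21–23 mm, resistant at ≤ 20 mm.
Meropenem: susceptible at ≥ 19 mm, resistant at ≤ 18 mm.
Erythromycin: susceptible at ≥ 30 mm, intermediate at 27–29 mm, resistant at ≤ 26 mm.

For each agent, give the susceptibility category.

Chloramphenicol 23 mm: in 21–23 mm ⇒ intermediate
Linezolid 18 mm: ≥ 18 mm ⇒ susceptible
Meropenem (19 mm) ≥ 19 mm → S

I, S, S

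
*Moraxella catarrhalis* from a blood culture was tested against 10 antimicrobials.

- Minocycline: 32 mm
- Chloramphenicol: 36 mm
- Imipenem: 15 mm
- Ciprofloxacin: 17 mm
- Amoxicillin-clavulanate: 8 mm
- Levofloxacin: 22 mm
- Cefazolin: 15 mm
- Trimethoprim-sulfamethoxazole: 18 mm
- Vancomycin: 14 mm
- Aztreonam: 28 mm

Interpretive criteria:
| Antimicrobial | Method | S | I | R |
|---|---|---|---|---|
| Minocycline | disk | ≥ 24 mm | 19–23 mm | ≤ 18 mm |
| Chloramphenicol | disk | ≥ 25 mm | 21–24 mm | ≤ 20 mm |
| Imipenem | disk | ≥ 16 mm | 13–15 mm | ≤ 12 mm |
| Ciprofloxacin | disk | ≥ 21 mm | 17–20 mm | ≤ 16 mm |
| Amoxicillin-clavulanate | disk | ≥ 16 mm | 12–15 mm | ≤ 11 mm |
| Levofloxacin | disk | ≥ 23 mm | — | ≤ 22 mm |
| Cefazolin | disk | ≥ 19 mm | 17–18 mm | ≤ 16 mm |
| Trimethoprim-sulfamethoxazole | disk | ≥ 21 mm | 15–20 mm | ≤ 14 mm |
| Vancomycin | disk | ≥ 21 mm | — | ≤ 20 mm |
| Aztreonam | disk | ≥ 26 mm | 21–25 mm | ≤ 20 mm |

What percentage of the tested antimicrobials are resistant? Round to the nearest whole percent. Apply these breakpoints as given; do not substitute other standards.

40%

Minocycline 32 mm: ≥ 24 mm ⇒ Susceptible
Chloramphenicol 36 mm: ≥ 25 mm → susceptible
Imipenem (15 mm) in 13–15 mm ⇒ I
Ciprofloxacin 17 mm: in 17–20 mm → Intermediate
Amoxicillin-clavulanate: 8 mm is ≤ 11 mm ⇒ Resistant
Levofloxacin (22 mm) ≤ 22 mm → R
Cefazolin (15 mm) ≤ 16 mm — resistant
Trimethoprim-sulfamethoxazole 18 mm: in 15–20 mm → intermediate
Vancomycin (14 mm) ≤ 20 mm — R
Aztreonam: 28 mm is ≥ 26 mm — S
Resistant: 4/10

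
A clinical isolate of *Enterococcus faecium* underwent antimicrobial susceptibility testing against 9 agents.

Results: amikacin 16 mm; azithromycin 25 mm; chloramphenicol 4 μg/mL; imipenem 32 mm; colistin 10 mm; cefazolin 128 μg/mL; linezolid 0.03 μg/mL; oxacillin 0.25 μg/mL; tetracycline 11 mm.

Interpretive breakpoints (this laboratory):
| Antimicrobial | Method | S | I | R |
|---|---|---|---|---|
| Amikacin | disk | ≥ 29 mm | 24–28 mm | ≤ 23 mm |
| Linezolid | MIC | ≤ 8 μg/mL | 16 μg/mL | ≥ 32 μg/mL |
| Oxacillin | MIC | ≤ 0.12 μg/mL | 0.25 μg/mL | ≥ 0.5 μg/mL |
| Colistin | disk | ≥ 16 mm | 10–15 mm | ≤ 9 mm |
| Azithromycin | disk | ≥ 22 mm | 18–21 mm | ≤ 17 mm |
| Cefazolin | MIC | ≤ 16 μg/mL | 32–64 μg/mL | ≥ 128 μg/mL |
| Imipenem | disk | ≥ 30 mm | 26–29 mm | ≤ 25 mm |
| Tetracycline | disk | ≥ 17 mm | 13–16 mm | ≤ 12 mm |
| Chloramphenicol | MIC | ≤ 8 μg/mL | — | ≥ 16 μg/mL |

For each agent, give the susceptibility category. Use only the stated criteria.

Amikacin (16 mm) ≤ 23 mm → Resistant
Azithromycin: 25 mm is ≥ 22 mm ⇒ Susceptible
Chloramphenicol (4 μg/mL) ≤ 8 μg/mL → Susceptible
Imipenem (32 mm) ≥ 30 mm → S
Colistin: 10 mm is in 10–15 mm — Intermediate
Cefazolin (128 μg/mL) ≥ 128 μg/mL — R
Linezolid: 0.03 μg/mL is ≤ 8 μg/mL — Susceptible
Oxacillin: 0.25 μg/mL is = 0.25 μg/mL → I
Tetracycline 11 mm: ≤ 12 mm ⇒ resistant

R, S, S, S, I, R, S, I, R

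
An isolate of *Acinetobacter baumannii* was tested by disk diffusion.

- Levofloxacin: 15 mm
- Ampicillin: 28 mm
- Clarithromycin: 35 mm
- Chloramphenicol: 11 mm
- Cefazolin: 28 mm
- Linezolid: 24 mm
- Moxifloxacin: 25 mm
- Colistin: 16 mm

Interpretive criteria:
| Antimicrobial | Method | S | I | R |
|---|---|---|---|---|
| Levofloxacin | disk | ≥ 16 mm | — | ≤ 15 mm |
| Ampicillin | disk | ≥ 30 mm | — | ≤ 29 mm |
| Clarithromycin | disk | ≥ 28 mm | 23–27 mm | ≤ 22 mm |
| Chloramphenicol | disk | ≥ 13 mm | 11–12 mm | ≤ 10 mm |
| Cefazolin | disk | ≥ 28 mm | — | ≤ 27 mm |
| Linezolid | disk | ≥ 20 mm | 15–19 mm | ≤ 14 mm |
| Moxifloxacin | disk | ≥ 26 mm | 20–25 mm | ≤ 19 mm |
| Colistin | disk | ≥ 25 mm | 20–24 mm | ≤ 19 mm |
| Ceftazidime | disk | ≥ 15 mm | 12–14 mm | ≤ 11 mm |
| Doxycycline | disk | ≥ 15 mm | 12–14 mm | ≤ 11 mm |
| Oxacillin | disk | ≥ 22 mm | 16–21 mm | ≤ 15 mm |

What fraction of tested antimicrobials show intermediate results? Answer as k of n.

2 of 8

Levofloxacin (15 mm) ≤ 15 mm → resistant
Ampicillin (28 mm) ≤ 29 mm → R
Clarithromycin 35 mm: ≥ 28 mm → S
Chloramphenicol (11 mm) in 11–12 mm ⇒ Intermediate
Cefazolin (28 mm) ≥ 28 mm ⇒ Susceptible
Linezolid: 24 mm is ≥ 20 mm ⇒ S
Moxifloxacin 25 mm: in 20–25 mm ⇒ I
Colistin (16 mm) ≤ 19 mm → Resistant
Intermediate: 2/8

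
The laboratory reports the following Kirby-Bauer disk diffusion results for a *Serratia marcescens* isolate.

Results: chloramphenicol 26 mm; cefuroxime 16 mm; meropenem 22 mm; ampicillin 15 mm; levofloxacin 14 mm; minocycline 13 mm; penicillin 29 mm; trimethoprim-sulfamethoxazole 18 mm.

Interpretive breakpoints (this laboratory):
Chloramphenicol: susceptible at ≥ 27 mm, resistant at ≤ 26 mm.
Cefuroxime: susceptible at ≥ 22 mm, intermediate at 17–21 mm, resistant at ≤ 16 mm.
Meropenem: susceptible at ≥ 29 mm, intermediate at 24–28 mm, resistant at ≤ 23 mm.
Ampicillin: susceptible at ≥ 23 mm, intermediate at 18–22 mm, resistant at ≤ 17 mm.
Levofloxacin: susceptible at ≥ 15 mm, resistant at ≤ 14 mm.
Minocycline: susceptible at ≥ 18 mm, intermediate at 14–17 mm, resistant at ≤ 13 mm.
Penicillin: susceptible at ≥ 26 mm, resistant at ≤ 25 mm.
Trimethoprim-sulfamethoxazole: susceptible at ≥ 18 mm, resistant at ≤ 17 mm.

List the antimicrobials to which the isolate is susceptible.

Chloramphenicol: 26 mm is ≤ 26 mm → resistant
Cefuroxime 16 mm: ≤ 16 mm ⇒ Resistant
Meropenem 22 mm: ≤ 23 mm — R
Ampicillin 15 mm: ≤ 17 mm → R
Levofloxacin (14 mm) ≤ 14 mm ⇒ Resistant
Minocycline (13 mm) ≤ 13 mm → R
Penicillin 29 mm: ≥ 26 mm ⇒ susceptible
Trimethoprim-sulfamethoxazole: 18 mm is ≥ 18 mm → S

penicillin, trimethoprim-sulfamethoxazole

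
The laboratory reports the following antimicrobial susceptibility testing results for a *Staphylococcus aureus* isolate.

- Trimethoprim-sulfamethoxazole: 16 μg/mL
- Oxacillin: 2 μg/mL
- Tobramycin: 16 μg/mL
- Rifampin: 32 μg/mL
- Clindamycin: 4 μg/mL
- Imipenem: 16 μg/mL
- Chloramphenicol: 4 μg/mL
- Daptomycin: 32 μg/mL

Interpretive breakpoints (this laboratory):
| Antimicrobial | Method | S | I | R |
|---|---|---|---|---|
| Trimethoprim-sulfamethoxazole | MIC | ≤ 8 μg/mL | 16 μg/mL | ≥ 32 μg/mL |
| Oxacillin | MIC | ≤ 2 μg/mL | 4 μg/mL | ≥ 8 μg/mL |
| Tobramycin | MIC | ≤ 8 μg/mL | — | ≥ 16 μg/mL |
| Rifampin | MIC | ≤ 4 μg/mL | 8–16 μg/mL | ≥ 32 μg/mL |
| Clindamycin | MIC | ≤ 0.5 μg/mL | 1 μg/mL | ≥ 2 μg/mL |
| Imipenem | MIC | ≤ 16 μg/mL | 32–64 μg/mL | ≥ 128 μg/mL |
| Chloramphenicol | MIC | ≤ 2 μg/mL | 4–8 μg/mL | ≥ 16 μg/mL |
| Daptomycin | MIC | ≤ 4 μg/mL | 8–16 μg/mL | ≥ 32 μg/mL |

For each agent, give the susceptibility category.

I, S, R, R, R, S, I, R

Trimethoprim-sulfamethoxazole: 16 μg/mL is = 16 μg/mL ⇒ I
Oxacillin (2 μg/mL) ≤ 2 μg/mL → susceptible
Tobramycin: 16 μg/mL is ≥ 16 μg/mL → resistant
Rifampin 32 μg/mL: ≥ 32 μg/mL ⇒ Resistant
Clindamycin: 4 μg/mL is ≥ 2 μg/mL — R
Imipenem (16 μg/mL) ≤ 16 μg/mL → Susceptible
Chloramphenicol 4 μg/mL: in 4–8 μg/mL — I
Daptomycin (32 μg/mL) ≥ 32 μg/mL — resistant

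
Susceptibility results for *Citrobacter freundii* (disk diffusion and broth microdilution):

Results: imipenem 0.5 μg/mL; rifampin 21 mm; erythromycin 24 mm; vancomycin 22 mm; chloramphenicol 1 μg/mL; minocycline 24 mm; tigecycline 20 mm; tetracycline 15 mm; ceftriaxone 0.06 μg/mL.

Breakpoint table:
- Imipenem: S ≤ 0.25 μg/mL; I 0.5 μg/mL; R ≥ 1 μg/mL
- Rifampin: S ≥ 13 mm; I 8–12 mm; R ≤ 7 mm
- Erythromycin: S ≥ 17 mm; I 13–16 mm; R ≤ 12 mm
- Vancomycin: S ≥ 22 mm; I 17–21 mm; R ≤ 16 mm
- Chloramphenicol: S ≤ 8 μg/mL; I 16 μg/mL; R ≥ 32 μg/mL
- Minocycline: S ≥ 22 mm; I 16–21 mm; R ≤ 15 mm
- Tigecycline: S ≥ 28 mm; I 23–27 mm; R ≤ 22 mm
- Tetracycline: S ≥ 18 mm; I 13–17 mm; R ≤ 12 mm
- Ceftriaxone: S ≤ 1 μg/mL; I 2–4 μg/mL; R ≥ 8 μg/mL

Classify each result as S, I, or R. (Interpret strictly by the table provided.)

Imipenem: 0.5 μg/mL is = 0.5 μg/mL → Intermediate
Rifampin: 21 mm is ≥ 13 mm → susceptible
Erythromycin (24 mm) ≥ 17 mm ⇒ Susceptible
Vancomycin (22 mm) ≥ 22 mm — S
Chloramphenicol (1 μg/mL) ≤ 8 μg/mL — susceptible
Minocycline (24 mm) ≥ 22 mm → susceptible
Tigecycline 20 mm: ≤ 22 mm → R
Tetracycline (15 mm) in 13–17 mm ⇒ I
Ceftriaxone: 0.06 μg/mL is ≤ 1 μg/mL ⇒ susceptible

I, S, S, S, S, S, R, I, S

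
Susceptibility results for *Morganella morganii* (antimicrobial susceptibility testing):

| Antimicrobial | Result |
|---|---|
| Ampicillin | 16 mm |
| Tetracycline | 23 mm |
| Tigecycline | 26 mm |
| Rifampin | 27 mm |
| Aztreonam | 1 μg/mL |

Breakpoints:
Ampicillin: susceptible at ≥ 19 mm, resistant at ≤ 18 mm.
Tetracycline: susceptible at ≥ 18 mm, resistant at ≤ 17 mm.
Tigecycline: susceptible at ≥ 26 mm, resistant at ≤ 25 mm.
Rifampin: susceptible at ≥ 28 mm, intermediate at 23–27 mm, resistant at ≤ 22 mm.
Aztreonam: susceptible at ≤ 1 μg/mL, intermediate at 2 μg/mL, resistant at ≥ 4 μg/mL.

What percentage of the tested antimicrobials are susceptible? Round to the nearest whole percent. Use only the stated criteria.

Ampicillin (16 mm) ≤ 18 mm ⇒ R
Tetracycline 23 mm: ≥ 18 mm → S
Tigecycline 26 mm: ≥ 26 mm → Susceptible
Rifampin: 27 mm is in 23–27 mm → Intermediate
Aztreonam 1 μg/mL: ≤ 1 μg/mL ⇒ S
Susceptible: 3/5

60%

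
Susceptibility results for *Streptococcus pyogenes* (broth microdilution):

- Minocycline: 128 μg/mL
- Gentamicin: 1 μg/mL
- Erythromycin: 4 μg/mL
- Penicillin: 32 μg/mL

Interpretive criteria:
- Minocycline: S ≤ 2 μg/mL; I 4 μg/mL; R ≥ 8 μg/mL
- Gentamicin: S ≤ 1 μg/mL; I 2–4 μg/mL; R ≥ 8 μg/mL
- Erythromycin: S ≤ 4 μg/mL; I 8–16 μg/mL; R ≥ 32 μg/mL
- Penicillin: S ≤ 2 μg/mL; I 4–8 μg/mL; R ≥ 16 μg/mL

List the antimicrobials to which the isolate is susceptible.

gentamicin, erythromycin

Minocycline: 128 μg/mL is ≥ 8 μg/mL — resistant
Gentamicin: 1 μg/mL is ≤ 1 μg/mL → susceptible
Erythromycin (4 μg/mL) ≤ 4 μg/mL → Susceptible
Penicillin (32 μg/mL) ≥ 16 μg/mL → resistant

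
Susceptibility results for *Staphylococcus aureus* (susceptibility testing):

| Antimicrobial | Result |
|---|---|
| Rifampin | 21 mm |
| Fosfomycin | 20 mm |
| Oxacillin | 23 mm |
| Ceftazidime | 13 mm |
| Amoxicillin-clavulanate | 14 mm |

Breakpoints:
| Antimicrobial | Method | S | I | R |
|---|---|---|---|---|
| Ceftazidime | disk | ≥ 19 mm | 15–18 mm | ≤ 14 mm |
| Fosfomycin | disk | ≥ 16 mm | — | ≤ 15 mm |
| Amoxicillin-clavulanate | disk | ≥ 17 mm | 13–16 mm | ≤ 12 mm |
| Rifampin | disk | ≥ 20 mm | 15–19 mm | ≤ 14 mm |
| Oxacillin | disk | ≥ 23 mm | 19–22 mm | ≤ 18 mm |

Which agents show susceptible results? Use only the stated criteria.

rifampin, fosfomycin, oxacillin

Rifampin 21 mm: ≥ 20 mm ⇒ susceptible
Fosfomycin: 20 mm is ≥ 16 mm ⇒ S
Oxacillin 23 mm: ≥ 23 mm → Susceptible
Ceftazidime (13 mm) ≤ 14 mm ⇒ Resistant
Amoxicillin-clavulanate (14 mm) in 13–16 mm → intermediate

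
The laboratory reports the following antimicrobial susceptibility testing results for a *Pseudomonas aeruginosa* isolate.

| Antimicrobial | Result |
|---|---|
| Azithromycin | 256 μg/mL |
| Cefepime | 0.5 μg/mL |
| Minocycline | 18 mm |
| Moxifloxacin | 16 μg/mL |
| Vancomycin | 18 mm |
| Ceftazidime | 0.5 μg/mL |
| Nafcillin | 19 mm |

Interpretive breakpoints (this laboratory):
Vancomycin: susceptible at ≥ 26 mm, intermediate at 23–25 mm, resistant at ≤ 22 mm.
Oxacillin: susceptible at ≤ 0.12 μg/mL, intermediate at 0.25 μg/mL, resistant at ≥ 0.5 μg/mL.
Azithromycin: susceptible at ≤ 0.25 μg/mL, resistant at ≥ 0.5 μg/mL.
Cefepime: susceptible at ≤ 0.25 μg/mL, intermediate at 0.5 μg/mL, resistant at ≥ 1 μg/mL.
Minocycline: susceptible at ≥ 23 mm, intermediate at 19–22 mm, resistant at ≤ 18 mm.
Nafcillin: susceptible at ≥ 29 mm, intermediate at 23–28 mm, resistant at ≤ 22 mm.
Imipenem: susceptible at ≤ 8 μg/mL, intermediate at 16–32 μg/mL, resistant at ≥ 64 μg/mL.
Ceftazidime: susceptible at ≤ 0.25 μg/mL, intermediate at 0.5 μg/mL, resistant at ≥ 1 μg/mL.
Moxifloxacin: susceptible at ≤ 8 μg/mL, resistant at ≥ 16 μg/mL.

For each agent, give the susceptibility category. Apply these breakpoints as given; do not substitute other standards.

R, I, R, R, R, I, R

Azithromycin (256 μg/mL) ≥ 0.5 μg/mL — Resistant
Cefepime (0.5 μg/mL) = 0.5 μg/mL ⇒ I
Minocycline (18 mm) ≤ 18 mm ⇒ R
Moxifloxacin 16 μg/mL: ≥ 16 μg/mL — resistant
Vancomycin 18 mm: ≤ 22 mm — resistant
Ceftazidime 0.5 μg/mL: = 0.5 μg/mL — Intermediate
Nafcillin 19 mm: ≤ 22 mm → R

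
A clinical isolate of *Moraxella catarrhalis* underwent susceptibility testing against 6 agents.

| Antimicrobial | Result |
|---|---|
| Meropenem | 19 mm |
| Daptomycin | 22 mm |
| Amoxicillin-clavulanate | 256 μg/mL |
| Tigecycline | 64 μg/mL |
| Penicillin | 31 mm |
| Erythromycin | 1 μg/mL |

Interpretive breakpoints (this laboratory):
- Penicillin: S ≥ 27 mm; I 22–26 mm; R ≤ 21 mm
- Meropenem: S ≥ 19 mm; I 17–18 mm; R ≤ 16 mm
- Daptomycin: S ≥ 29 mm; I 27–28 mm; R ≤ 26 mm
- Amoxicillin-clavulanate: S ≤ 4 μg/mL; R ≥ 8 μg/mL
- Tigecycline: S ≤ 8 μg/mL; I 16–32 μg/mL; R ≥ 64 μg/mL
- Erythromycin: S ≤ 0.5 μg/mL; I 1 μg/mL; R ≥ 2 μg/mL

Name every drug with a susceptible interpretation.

meropenem, penicillin

Meropenem: 19 mm is ≥ 19 mm — susceptible
Daptomycin (22 mm) ≤ 26 mm ⇒ R
Amoxicillin-clavulanate 256 μg/mL: ≥ 8 μg/mL ⇒ Resistant
Tigecycline (64 μg/mL) ≥ 64 μg/mL ⇒ Resistant
Penicillin: 31 mm is ≥ 27 mm ⇒ Susceptible
Erythromycin 1 μg/mL: = 1 μg/mL → I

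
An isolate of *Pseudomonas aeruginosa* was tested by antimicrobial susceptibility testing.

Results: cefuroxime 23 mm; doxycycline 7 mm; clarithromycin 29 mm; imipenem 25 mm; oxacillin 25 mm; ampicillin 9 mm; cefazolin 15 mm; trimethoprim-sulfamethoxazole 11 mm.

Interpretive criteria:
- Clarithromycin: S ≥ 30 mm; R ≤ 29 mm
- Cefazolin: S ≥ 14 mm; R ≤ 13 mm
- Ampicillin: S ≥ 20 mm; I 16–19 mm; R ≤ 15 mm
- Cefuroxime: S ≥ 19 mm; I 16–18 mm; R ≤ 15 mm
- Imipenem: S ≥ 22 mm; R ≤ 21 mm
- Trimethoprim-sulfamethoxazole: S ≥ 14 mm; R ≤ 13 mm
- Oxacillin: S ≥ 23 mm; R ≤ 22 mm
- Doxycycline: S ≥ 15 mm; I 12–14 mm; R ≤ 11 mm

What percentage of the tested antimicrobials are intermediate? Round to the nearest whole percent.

Cefuroxime: 23 mm is ≥ 19 mm — S
Doxycycline: 7 mm is ≤ 11 mm — Resistant
Clarithromycin 29 mm: ≤ 29 mm → R
Imipenem: 25 mm is ≥ 22 mm → Susceptible
Oxacillin (25 mm) ≥ 23 mm ⇒ Susceptible
Ampicillin: 9 mm is ≤ 15 mm ⇒ resistant
Cefazolin 15 mm: ≥ 14 mm → susceptible
Trimethoprim-sulfamethoxazole: 11 mm is ≤ 13 mm → R
Intermediate: 0/8

0%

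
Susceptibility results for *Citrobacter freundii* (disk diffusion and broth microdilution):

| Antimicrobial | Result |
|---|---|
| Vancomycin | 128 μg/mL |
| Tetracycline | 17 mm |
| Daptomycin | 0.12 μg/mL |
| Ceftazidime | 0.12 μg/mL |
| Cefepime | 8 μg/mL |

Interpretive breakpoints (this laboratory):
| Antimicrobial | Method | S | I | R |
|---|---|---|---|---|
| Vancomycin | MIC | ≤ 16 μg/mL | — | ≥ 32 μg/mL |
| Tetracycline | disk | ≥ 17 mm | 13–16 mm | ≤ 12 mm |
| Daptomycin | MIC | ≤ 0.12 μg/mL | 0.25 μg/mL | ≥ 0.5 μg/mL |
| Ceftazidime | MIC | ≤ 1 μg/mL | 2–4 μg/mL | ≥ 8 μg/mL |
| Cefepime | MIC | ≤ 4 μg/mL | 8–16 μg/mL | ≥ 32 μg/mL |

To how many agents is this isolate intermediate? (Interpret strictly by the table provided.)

1

Vancomycin 128 μg/mL: ≥ 32 μg/mL ⇒ resistant
Tetracycline (17 mm) ≥ 17 mm → Susceptible
Daptomycin 0.12 μg/mL: ≤ 0.12 μg/mL ⇒ Susceptible
Ceftazidime: 0.12 μg/mL is ≤ 1 μg/mL ⇒ S
Cefepime (8 μg/mL) in 8–16 μg/mL — intermediate
Intermediate: 1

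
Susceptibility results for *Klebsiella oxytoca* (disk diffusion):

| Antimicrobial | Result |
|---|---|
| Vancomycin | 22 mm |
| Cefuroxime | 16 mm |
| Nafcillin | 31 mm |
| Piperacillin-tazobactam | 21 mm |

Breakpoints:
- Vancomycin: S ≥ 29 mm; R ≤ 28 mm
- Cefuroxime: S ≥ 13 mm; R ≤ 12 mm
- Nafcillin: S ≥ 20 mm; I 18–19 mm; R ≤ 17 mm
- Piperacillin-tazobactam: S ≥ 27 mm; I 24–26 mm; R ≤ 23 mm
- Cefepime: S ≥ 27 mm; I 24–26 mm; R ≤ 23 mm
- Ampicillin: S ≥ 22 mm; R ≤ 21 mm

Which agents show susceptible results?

cefuroxime, nafcillin

Vancomycin 22 mm: ≤ 28 mm → Resistant
Cefuroxime (16 mm) ≥ 13 mm — S
Nafcillin: 31 mm is ≥ 20 mm — S
Piperacillin-tazobactam (21 mm) ≤ 23 mm — Resistant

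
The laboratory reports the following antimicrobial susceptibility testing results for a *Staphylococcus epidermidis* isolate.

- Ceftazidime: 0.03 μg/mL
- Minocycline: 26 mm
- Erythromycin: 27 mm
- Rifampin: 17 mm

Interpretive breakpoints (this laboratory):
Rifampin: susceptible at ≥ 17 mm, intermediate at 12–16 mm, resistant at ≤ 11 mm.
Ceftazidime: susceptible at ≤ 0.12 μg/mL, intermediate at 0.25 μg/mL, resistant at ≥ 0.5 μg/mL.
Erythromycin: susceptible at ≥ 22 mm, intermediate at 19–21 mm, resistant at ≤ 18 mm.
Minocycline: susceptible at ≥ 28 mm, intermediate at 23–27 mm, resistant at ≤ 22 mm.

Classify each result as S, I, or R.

Ceftazidime (0.03 μg/mL) ≤ 0.12 μg/mL → S
Minocycline (26 mm) in 23–27 mm — intermediate
Erythromycin (27 mm) ≥ 22 mm — Susceptible
Rifampin (17 mm) ≥ 17 mm — Susceptible

S, I, S, S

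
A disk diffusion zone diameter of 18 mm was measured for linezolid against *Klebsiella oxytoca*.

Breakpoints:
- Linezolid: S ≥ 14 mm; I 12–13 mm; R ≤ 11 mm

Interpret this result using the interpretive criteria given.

Susceptible

Linezolid 18 mm: ≥ 14 mm → susceptible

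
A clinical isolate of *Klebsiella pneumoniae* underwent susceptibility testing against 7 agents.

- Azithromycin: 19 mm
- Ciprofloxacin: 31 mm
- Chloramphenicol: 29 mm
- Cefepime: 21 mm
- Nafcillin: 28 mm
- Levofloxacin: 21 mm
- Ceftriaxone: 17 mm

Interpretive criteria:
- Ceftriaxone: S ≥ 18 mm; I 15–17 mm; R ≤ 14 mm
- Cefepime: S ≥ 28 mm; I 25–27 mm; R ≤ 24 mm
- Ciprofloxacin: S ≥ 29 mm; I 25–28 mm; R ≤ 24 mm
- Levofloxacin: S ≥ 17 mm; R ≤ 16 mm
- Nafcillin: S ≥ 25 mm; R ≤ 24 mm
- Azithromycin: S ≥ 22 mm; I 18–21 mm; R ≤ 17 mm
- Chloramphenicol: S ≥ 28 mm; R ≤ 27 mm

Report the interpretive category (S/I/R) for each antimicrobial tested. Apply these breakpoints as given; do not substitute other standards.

Azithromycin: 19 mm is in 18–21 mm — intermediate
Ciprofloxacin: 31 mm is ≥ 29 mm ⇒ S
Chloramphenicol 29 mm: ≥ 28 mm — susceptible
Cefepime 21 mm: ≤ 24 mm → R
Nafcillin 28 mm: ≥ 25 mm ⇒ Susceptible
Levofloxacin: 21 mm is ≥ 17 mm → S
Ceftriaxone (17 mm) in 15–17 mm ⇒ intermediate

I, S, S, R, S, S, I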